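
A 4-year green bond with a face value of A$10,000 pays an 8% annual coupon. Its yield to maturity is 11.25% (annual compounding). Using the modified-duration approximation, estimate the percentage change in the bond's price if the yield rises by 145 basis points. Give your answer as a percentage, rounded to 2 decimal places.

-4.63%

Periodic yield y = 0.1125. Modified duration first:
  t   CF        PV=CF/(1+0.1125)^t    t·PV
  1       800.00       719.1011       719.1011
  2       800.00       646.3830     1,292.7661
  3       800.00       581.0185     1,743.0554
  4    10,800.00     7,050.5610    28,202.2442
  Σ                  8,997.0637    31,957.1667
P = 8,997.0637; D_Mac = 3.55196 yrs; D_mod = 3.55196/(1+0.1125) = 3.19277 yrs.
ΔP/P ≈ -D_mod · Δy = -3.19277 × (+0.0145) = -0.046295 = -4.6295%.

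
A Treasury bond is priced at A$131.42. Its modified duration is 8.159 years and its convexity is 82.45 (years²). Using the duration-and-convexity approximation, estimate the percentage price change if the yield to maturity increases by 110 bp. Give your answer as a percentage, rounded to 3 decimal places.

-8.476%

Duration effect: -D_mod·Δy = -8.159 × (+0.011) = -0.089749
Convexity effect: ½·C·(Δy)² = 0.5 × 82.45 × (0.011)² = +0.004988225
ΔP/P ≈ -0.089749 + 0.004988225 = -0.084760775
= -8.4760775%.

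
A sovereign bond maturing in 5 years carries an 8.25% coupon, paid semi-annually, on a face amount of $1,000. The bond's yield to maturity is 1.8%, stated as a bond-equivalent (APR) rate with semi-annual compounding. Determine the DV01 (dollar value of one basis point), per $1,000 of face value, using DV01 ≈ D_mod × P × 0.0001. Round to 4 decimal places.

$0.5587

Periodic yield y = 0.009.
  t   CF        PV=CF/(1+0.009)^t    t·PV
  1        41.25        40.8821        40.8821
  2        41.25        40.5174        81.0348
  3        41.25        40.1560       120.4680
  4        41.25        39.7978       159.1913
  5        41.25        39.4428       197.2142
  6        41.25        39.0910       234.5461
  7        41.25        38.7423       271.1963
  8        41.25        38.3968       307.1741
  9        41.25        38.0543       342.4885
  10    1,041.25       952.0140     9,520.1404
  Σ                  1,307.0945    11,274.3357
P = 1,307.0945; D_Mac = 8.62549 half-year periods = 4.31275 yrs; D_mod = 4.27428 yrs.
DV01 ≈ 4.27428 × 1,307.0945 × 0.0001 = 0.558689.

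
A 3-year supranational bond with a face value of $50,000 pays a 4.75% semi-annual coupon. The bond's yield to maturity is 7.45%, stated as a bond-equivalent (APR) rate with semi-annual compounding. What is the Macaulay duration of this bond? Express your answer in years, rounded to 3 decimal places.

Periodic yield y = 0.03725. Discount each cash flow and weight by its period:
  t   CF        PV=CF/(1+0.03725)^t    t·PV
  1     1,187.50     1,144.8542     1,144.8542
  2     1,187.50     1,103.7399     2,207.4797
  3     1,187.50     1,064.1021     3,192.3062
  4     1,187.50     1,025.8878     4,103.5510
  5     1,187.50       989.0458     4,945.2290
  6    51,187.50    41,102.0287   246,612.1722
  Σ                 46,429.6584   262,205.5923
Price P = Σ PV = 46,429.6584.
Macaulay duration = Σ(t·PV) / P = 262,205.5923 / 46,429.6584 = 5.64737 half-year periods.
In years: 5.64737 / 2 = 2.82369 years.

2.824 years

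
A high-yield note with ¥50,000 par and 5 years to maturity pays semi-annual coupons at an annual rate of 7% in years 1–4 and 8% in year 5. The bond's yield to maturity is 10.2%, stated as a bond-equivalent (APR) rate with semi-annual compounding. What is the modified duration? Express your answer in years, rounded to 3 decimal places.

Periodic yield y = 0.051. First find Macaulay duration:
  t   CF        PV=CF/(1+0.051)^t    t·PV
  1     1,750.00     1,665.0809     1,665.0809
  2     1,750.00     1,584.2825     3,168.5649
  3     1,750.00     1,507.4048     4,522.2145
  4     1,750.00     1,434.2577     5,737.0307
  5     1,750.00     1,364.6600     6,823.3001
  6     1,750.00     1,298.4396     7,790.6376
  7     1,750.00     1,235.4325     8,648.0278
  8     1,750.00     1,175.4829     9,403.8633
  9     2,000.00     1,278.2198    11,503.9785
  10   52,000.00    31,621.0425   316,210.4246
  Σ                 44,164.3032   375,473.1229
P = 44,164.3032; Macaulay duration = 375,473.1229 / 44,164.3032 = 8.50173 half-year periods = 4.25087 years.
Modified duration = D_Mac / (1 + y) = 4.25087 / 1.051 = 4.04459 years.

4.045 years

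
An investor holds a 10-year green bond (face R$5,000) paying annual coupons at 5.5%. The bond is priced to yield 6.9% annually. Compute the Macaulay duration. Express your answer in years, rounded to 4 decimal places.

7.8269 years

Periodic yield y = 0.069. Discount each cash flow and weight by its year:
  t   CF        PV=CF/(1+0.069)^t    t·PV
  1       275.00       257.2498       257.2498
  2       275.00       240.6452       481.2905
  3       275.00       225.1125       675.3374
  4       275.00       210.5823       842.3292
  5       275.00       196.9900       984.9500
  6       275.00       184.2750     1,105.6501
  7       275.00       172.3807     1,206.6652
  8       275.00       161.2542     1,290.0337
  9       275.00       150.8458     1,357.6126
  10    5,275.00     2,706.7330    27,067.3296
  Σ                  4,506.0686    35,268.4481
Price P = Σ PV = 4,506.0686.
Macaulay duration = Σ(t·PV) / P = 35,268.4481 / 4,506.0686 = 7.82688 years.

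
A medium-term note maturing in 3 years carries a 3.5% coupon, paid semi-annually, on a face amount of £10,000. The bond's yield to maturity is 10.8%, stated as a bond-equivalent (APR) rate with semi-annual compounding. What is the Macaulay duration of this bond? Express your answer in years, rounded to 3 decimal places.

2.858 years

Periodic yield y = 0.054. Discount each cash flow and weight by its period:
  t   CF        PV=CF/(1+0.054)^t    t·PV
  1       175.00       166.0342       166.0342
  2       175.00       157.5277       315.0553
  3       175.00       149.4570       448.3710
  4       175.00       141.7998       567.1992
  5       175.00       134.5349       672.6746
  6    10,175.00     7,421.4840    44,528.9037
  Σ                  8,170.8375    46,698.2379
Price P = Σ PV = 8,170.8375.
Macaulay duration = Σ(t·PV) / P = 46,698.2379 / 8,170.8375 = 5.71523 half-year periods.
In years: 5.71523 / 2 = 2.85762 years.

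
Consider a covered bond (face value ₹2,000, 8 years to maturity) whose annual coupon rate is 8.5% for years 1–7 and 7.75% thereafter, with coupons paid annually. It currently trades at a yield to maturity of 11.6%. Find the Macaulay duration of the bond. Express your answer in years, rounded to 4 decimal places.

Periodic yield y = 0.116. Discount each cash flow and weight by its year:
  t   CF        PV=CF/(1+0.116)^t    t·PV
  1       170.00       152.3297       152.3297
  2       170.00       136.4962       272.9924
  3       170.00       122.3084       366.9252
  4       170.00       109.5954       438.3814
  5       170.00        98.2037       491.0186
  6       170.00        87.9962       527.9770
  7       170.00        78.8496       551.9473
  8     2,155.00       895.6405     7,165.1239
  Σ                  1,681.4197     9,966.6956
Price P = Σ PV = 1,681.4197.
Macaulay duration = Σ(t·PV) / P = 9,966.6956 / 1,681.4197 = 5.92755 years.

5.9275 years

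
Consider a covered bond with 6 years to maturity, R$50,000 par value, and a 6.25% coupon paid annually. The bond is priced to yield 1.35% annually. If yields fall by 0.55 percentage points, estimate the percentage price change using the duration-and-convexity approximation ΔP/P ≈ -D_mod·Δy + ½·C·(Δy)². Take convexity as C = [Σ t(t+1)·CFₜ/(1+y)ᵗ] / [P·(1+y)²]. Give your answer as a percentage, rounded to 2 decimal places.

+2.92%

With y = 0.0135:
  t   CF        PV=CF/(1+0.0135)^t    t·PV        t(t+1)·PV
  1     3,125.00     3,083.3744     3,083.3744       6,166.7489
  2     3,125.00     3,042.3033     6,084.6067      18,253.8201
  3     3,125.00     3,001.7793     9,005.3380      36,021.3519
  4     3,125.00     2,961.7951    11,847.1804      59,235.9019
  5     3,125.00     2,922.3435    14,611.7173      87,670.3038
  6    53,125.00    49,018.0945   294,108.5671   2,058,759.9697
  Σ                 64,029.6902   338,740.7839   2,266,108.0963
P = 64,029.6902; D_Mac = 5.29037 yrs; D_mod = 5.21990 yrs; C = 34.45496.
Duration effect: -5.21990 × (-0.0055) = +0.028709
Convexity effect: 0.5 × 34.45496 × (-0.0055)² = +0.0005211
ΔP/P ≈ +0.028709 + 0.0005211 = +0.029231 = +2.9231%.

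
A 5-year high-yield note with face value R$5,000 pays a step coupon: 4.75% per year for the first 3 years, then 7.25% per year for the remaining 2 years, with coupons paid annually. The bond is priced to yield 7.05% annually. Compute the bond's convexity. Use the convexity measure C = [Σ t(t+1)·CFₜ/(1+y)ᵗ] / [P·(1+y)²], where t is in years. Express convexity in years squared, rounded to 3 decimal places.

22.951

With y = 0.0705:
  t   CF        PV=CF/(1+0.0705)^t    t·PV        t(t+1)·PV
  1       237.50       221.8589       221.8589         443.7179
  2       237.50       207.2480       414.4959       1,243.4878
  3       237.50       193.5992       580.7977       2,323.1906
  4       362.50       276.0332     1,104.1328       5,520.6641
  5     5,362.50     3,814.4677    19,072.3387     114,434.0324
  Σ                  4,713.2071    21,393.6241     123,965.0927
P = 4,713.2071.
Convexity = Σ t(t+1)·PV / [P·(1+y)²] = 123,965.0927 / (4,713.2071 × 1.145970) = 22.95142.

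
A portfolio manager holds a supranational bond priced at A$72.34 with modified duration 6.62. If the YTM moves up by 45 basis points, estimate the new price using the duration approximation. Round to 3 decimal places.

Duration approximation: ΔP/P ≈ -D_mod · Δy = -6.62 × (+0.0045) = -0.029790.
New price ≈ 72.34 × (1 - 0.029790) = 70.1849914.

A$70.185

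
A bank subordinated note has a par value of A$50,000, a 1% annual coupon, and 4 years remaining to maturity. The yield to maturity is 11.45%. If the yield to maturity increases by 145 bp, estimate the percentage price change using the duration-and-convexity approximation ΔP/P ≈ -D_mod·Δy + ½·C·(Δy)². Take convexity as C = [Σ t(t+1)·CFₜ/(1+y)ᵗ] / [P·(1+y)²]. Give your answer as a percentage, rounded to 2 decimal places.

-4.94%

With y = 0.1145:
  t   CF        PV=CF/(1+0.1145)^t    t·PV        t(t+1)·PV
  1       500.00       448.6317       448.6317         897.2633
  2       500.00       402.5408       805.0815       2,415.2445
  3       500.00       361.1851     1,083.5552       4,334.2208
  4    50,500.00    32,731.8903   130,927.5612     654,637.8058
  Σ                 33,944.2478   133,264.8295     662,284.5345
P = 33,944.2478; D_Mac = 3.92599 yrs; D_mod = 3.52265 yrs; C = 15.70791.
Duration effect: -3.52265 × (+0.0145) = -0.051078
Convexity effect: 0.5 × 15.70791 × (0.0145)² = +0.0016513
ΔP/P ≈ -0.051078 + 0.0016513 = -0.049427 = -4.9427%.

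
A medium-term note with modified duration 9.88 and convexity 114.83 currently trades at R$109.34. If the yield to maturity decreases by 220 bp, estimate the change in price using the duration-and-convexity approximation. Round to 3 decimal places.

Duration effect: -D_mod·Δy = -9.88 × (-0.022) = +0.217360
Convexity effect: ½·C·(Δy)² = 0.5 × 114.83 × (-0.022)² = +0.02778886
ΔP/P ≈ +0.217360 + 0.02778886 = +0.24514886
ΔP ≈ 109.34 × (+0.24514886) = +26.8045763524.

+R$26.805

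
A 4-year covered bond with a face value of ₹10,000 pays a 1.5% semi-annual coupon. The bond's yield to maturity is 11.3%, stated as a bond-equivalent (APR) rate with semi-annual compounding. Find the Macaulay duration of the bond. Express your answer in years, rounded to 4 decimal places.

Periodic yield y = 0.0565. Discount each cash flow and weight by its period:
  t   CF        PV=CF/(1+0.0565)^t    t·PV
  1        75.00        70.9891        70.9891
  2        75.00        67.1927       134.3855
  3        75.00        63.5994       190.7981
  4        75.00        60.1982       240.7927
  5        75.00        56.9789       284.8943
  6        75.00        53.9317       323.5903
  7        75.00        51.0475       357.3327
  8    10,075.00     6,490.6627    51,925.3020
  Σ                  6,914.6002    53,528.0846
Price P = Σ PV = 6,914.6002.
Macaulay duration = Σ(t·PV) / P = 53,528.0846 / 6,914.6002 = 7.74131 half-year periods.
In years: 7.74131 / 2 = 3.87066 years.

3.8707 years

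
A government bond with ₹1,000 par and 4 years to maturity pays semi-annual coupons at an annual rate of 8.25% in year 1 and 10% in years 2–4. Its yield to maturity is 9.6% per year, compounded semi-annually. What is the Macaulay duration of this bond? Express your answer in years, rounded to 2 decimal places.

3.44 years

Periodic yield y = 0.048. Discount each cash flow and weight by its period:
  t   CF        PV=CF/(1+0.048)^t    t·PV
  1        41.25        39.3607        39.3607
  2        41.25        37.5579        75.1158
  3        50.00        43.4396       130.3189
  4        50.00        41.4500       165.8001
  5        50.00        39.5516       197.7578
  6        50.00        37.7400       226.4402
  7        50.00        36.0115       252.0804
  8     1,050.00       721.6042     5,772.8334
  Σ                    996.7155     6,859.7073
Price P = Σ PV = 996.7155.
Macaulay duration = Σ(t·PV) / P = 6,859.7073 / 996.7155 = 6.88231 half-year periods.
In years: 6.88231 / 2 = 3.44116 years.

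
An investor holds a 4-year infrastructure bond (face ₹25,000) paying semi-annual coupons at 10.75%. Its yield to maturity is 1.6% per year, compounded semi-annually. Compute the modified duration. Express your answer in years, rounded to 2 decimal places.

3.43 years

Periodic yield y = 0.008. First find Macaulay duration:
  t   CF        PV=CF/(1+0.008)^t    t·PV
  1     1,343.75     1,333.0853     1,333.0853
  2     1,343.75     1,322.5053     2,645.0106
  3     1,343.75     1,312.0092     3,936.0276
  4     1,343.75     1,301.5964     5,206.3857
  5     1,343.75     1,291.2663     6,456.3315
  6     1,343.75     1,281.0182     7,686.1089
  7     1,343.75     1,270.8513     8,895.9594
  8    26,343.75    24,716.8624   197,734.8990
  Σ                 33,829.1944   233,893.8080
P = 33,829.1944; Macaulay duration = 233,893.8080 / 33,829.1944 = 6.91396 half-year periods = 3.45698 years.
Modified duration = D_Mac / (1 + y) = 3.45698 / 1.008 = 3.42955 years.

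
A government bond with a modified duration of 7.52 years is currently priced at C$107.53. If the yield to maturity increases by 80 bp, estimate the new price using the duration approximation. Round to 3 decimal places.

C$101.061

Duration approximation: ΔP/P ≈ -D_mod · Δy = -7.52 × (+0.008) = -0.060160.
New price ≈ 107.53 × (1 - 0.060160) = 101.0609952.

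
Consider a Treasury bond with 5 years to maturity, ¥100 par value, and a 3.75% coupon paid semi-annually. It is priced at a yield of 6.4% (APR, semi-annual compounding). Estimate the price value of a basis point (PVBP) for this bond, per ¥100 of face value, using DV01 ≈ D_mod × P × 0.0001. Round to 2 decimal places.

¥0.04

Periodic yield y = 0.032.
  t   CF        PV=CF/(1+0.032)^t    t·PV
  1        1.875         1.8169         1.8169
  2        1.875         1.7605         3.5210
  3        1.875         1.7059         5.1178
  4        1.875         1.6530         6.6121
  5        1.875         1.6018         8.0089
  6        1.875         1.5521         9.3127
  7        1.875         1.5040        10.5279
  8        1.875         1.4573        11.6588
  9        1.875         1.4122        12.7094
  10     101.875        74.3482       743.4823
  Σ                     88.8120       812.7679
P = 88.8120; D_Mac = 9.15156 half-year periods = 4.57578 yrs; D_mod = 4.43389 yrs.
DV01 ≈ 4.43389 × 88.8120 × 0.0001 = 0.039378.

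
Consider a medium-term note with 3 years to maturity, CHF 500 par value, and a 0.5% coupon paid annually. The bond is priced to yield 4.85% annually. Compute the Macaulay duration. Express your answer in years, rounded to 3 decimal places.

2.984 years

Periodic yield y = 0.0485. Discount each cash flow and weight by its year:
  t   CF        PV=CF/(1+0.0485)^t    t·PV
  1         2.50         2.3844         2.3844
  2         2.50         2.2741         4.5481
  3       502.50       435.9441     1,307.8322
  Σ                    440.6025     1,314.7647
Price P = Σ PV = 440.6025.
Macaulay duration = Σ(t·PV) / P = 1,314.7647 / 440.6025 = 2.98402 years.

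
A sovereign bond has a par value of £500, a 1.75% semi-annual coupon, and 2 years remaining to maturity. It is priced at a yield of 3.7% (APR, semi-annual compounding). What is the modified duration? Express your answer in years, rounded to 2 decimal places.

Periodic yield y = 0.0185. First find Macaulay duration:
  t   CF        PV=CF/(1+0.0185)^t    t·PV
  1        4.375         4.2955         4.2955
  2        4.375         4.2175         8.4350
  3        4.375         4.1409        12.4227
  4      504.375       468.7156     1,874.8624
  Σ                    481.3696     1,900.0157
P = 481.3696; Macaulay duration = 1,900.0157 / 481.3696 = 3.94710 half-year periods = 1.97355 years.
Modified duration = D_Mac / (1 + y) = 1.97355 / 1.0185 = 1.93770 years.

1.94 years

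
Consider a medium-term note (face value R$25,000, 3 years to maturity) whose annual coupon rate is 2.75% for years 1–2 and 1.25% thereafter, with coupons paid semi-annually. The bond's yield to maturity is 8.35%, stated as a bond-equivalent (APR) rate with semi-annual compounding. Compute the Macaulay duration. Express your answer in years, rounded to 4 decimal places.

2.8922 years

Periodic yield y = 0.04175. Discount each cash flow and weight by its period:
  t   CF        PV=CF/(1+0.04175)^t    t·PV
  1       343.75       329.9736       329.9736
  2       343.75       316.7493       633.4986
  3       343.75       304.0550       912.1651
  4       343.75       291.8695     1,167.4779
  5       156.25       127.3510       636.7552
  6    25,156.25    19,681.8015   118,090.8090
  Σ                 21,051.7999   121,770.6793
Price P = Σ PV = 21,051.7999.
Macaulay duration = Σ(t·PV) / P = 121,770.6793 / 21,051.7999 = 5.78434 half-year periods.
In years: 5.78434 / 2 = 2.89217 years.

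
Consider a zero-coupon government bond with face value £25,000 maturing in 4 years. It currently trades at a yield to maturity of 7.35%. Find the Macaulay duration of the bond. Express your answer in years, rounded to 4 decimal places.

A zero-coupon bond has a single cash flow at maturity, so its Macaulay duration equals its maturity: 4 years.

4.0000 years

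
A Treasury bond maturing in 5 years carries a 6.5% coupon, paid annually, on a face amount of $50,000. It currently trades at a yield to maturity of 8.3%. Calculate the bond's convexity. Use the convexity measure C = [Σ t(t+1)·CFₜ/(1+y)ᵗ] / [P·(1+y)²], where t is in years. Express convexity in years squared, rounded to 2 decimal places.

With y = 0.083:
  t   CF        PV=CF/(1+0.083)^t    t·PV        t(t+1)·PV
  1     3,250.00     3,000.9234     3,000.9234       6,001.8467
  2     3,250.00     2,770.9357     5,541.8714      16,625.6142
  3     3,250.00     2,558.5741     7,675.7222      30,702.8886
  4     3,250.00     2,362.4876     9,449.9503      47,249.7516
  5    53,250.00    35,741.8748   178,709.3739   1,072,256.2435
  Σ                 46,434.7955   204,377.8412   1,172,836.3447
P = 46,434.7955.
Convexity = Σ t(t+1)·PV / [P·(1+y)²] = 1,172,836.3447 / (46,434.7955 × 1.172889) = 21.53461.

21.53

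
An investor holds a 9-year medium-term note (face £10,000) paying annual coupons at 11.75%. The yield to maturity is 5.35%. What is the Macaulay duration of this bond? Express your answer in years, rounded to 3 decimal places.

Periodic yield y = 0.0535. Discount each cash flow and weight by its year:
  t   CF        PV=CF/(1+0.0535)^t    t·PV
  1     1,175.00     1,115.3299     1,115.3299
  2     1,175.00     1,058.6899     2,117.3799
  3     1,175.00     1,004.9264     3,014.7791
  4     1,175.00       953.8931     3,815.5724
  5     1,175.00       905.4514     4,527.2572
  6     1,175.00       859.4698     5,156.8189
  7     1,175.00       815.8233     5,710.7629
  8     1,175.00       774.3932     6,195.1458
  9    11,175.00     6,990.9577    62,918.6190
  Σ                 14,478.9347    94,571.6651
Price P = Σ PV = 14,478.9347.
Macaulay duration = Σ(t·PV) / P = 94,571.6651 / 14,478.9347 = 6.53167 years.

6.532 years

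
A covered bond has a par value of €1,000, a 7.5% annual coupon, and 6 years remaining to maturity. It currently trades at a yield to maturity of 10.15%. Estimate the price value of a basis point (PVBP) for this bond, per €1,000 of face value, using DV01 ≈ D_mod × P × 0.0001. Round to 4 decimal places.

Periodic yield y = 0.1015.
  t   CF        PV=CF/(1+0.1015)^t    t·PV
  1        75.00        68.0890        68.0890
  2        75.00        61.8148       123.6295
  3        75.00        56.1187       168.3562
  4        75.00        50.9475       203.7902
  5        75.00        46.2529       231.2644
  6     1,075.00       601.8683     3,611.2097
  Σ                    885.0912     4,406.3389
P = 885.0912; D_Mac = 4.97840 yrs; D_mod = 4.51966 yrs.
DV01 ≈ 4.51966 × 885.0912 × 0.0001 = 0.400031.

€0.4000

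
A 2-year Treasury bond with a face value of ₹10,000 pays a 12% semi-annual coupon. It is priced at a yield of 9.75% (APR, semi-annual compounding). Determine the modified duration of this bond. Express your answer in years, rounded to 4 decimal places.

1.7545 years

Periodic yield y = 0.04875. First find Macaulay duration:
  t   CF        PV=CF/(1+0.04875)^t    t·PV
  1       600.00       572.1097       572.1097
  2       600.00       545.5158     1,091.0315
  3       600.00       520.1581     1,560.4742
  4    10,600.00     8,762.2970    35,049.1880
  Σ                 10,400.0805    38,272.8034
P = 10,400.0805; Macaulay duration = 38,272.8034 / 10,400.0805 = 3.68005 half-year periods = 1.84002 years.
Modified duration = D_Mac / (1 + y) = 1.84002 / 1.04875 = 1.75449 years.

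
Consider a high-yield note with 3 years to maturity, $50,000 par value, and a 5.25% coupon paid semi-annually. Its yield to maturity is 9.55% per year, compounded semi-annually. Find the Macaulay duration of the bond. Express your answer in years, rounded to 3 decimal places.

2.801 years

Periodic yield y = 0.04775. Discount each cash flow and weight by its period:
  t   CF        PV=CF/(1+0.04775)^t    t·PV
  1     1,312.50     1,252.6843     1,252.6843
  2     1,312.50     1,195.5947     2,391.1894
  3     1,312.50     1,141.1068     3,423.3205
  4     1,312.50     1,089.1022     4,356.4088
  5     1,312.50     1,039.4676     5,197.3381
  6    51,312.50    38,786.1933   232,717.1597
  Σ                 44,504.1489   249,338.1008
Price P = Σ PV = 44,504.1489.
Macaulay duration = Σ(t·PV) / P = 249,338.1008 / 44,504.1489 = 5.60258 half-year periods.
In years: 5.60258 / 2 = 2.80129 years.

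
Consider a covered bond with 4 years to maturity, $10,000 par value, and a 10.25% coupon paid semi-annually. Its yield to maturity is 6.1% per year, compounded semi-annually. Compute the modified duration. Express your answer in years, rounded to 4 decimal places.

3.3254 years

Periodic yield y = 0.0305. First find Macaulay duration:
  t   CF        PV=CF/(1+0.0305)^t    t·PV
  1       512.50       497.3314       497.3314
  2       512.50       482.6117       965.2235
  3       512.50       468.3277     1,404.9832
  4       512.50       454.4665     1,817.8660
  5       512.50       441.0155     2,205.0777
  6       512.50       427.9627     2,567.7760
  7       512.50       415.2961     2,907.0730
  8    10,512.50     8,266.5070    66,132.0563
  Σ                 11,453.5188    78,497.3872
P = 11,453.5188; Macaulay duration = 78,497.3872 / 11,453.5188 = 6.85356 half-year periods = 3.42678 years.
Modified duration = D_Mac / (1 + y) = 3.42678 / 1.0305 = 3.32536 years.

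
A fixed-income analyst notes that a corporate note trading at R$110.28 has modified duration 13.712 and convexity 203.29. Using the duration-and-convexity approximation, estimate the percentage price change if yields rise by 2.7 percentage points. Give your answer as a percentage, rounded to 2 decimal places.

Duration effect: -D_mod·Δy = -13.712 × (+0.027) = -0.370224
Convexity effect: ½·C·(Δy)² = 0.5 × 203.29 × (0.027)² = +0.074099205
ΔP/P ≈ -0.370224 + 0.074099205 = -0.296124795
= -29.6124795%.

-29.61%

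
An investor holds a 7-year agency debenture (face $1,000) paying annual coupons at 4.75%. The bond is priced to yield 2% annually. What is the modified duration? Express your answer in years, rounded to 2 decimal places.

6.07 years

Periodic yield y = 0.02. First find Macaulay duration:
  t   CF        PV=CF/(1+0.02)^t    t·PV
  1        47.50        46.5686        46.5686
  2        47.50        45.6555        91.3110
  3        47.50        44.7603       134.2809
  4        47.50        43.8827       175.5306
  5        47.50        43.0222       215.1111
  6        47.50        42.1786       253.0718
  7     1,047.50       911.9118     6,383.3825
  Σ                  1,177.9798     7,299.2566
P = 1,177.9798; Macaulay duration = 7,299.2566 / 1,177.9798 = 6.19642 years.
Modified duration = D_Mac / (1 + y) = 6.19642 / 1.02 = 6.07492 years.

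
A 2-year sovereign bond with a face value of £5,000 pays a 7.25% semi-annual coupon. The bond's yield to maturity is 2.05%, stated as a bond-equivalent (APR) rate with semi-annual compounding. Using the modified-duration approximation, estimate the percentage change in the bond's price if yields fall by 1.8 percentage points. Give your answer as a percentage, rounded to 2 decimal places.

+3.39%

Periodic yield y = 0.01025. Modified duration first:
  t   CF        PV=CF/(1+0.01025)^t    t·PV
  1       181.25       179.4110       179.4110
  2       181.25       177.5907       355.1815
  3       181.25       175.7889       527.3667
  4     5,181.25     4,974.1527    19,896.6107
  Σ                  5,506.9433    20,958.5699
P = 5,506.9433; D_Mac = 3.80584 half-year periods = 1.90292 yrs; D_mod = 1.90292/(1+0.01025) = 1.88362 yrs.
ΔP/P ≈ -D_mod · Δy = -1.88362 × (-0.018) = +0.033905 = +3.3905%.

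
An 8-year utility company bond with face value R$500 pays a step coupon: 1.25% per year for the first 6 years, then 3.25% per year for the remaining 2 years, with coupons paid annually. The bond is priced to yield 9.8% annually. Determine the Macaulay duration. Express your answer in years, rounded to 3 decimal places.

7.504 years

Periodic yield y = 0.098. Discount each cash flow and weight by its year:
  t   CF        PV=CF/(1+0.098)^t    t·PV
  1         6.25         5.6922         5.6922
  2         6.25         5.1841        10.3682
  3         6.25         4.7214        14.1643
  4         6.25         4.3000        17.2001
  5         6.25         3.9162        19.5812
  6         6.25         3.5667        21.4002
  7        16.25         8.4457        59.1201
  8       516.25       244.3663     1,954.9305
  Σ                    280.1927     2,102.4567
Price P = Σ PV = 280.1927.
Macaulay duration = Σ(t·PV) / P = 2,102.4567 / 280.1927 = 7.50361 years.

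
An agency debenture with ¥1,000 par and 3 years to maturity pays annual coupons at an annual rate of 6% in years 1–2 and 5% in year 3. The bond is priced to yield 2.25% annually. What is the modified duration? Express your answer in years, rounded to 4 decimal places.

Periodic yield y = 0.0225. First find Macaulay duration:
  t   CF        PV=CF/(1+0.0225)^t    t·PV
  1        60.00        58.6797        58.6797
  2        60.00        57.3885       114.7769
  3     1,050.00       982.1987     2,946.5961
  Σ                  1,098.2669     3,120.0527
P = 1,098.2669; Macaulay duration = 3,120.0527 / 1,098.2669 = 2.84089 years.
Modified duration = D_Mac / (1 + y) = 2.84089 / 1.0225 = 2.77837 years.

2.7784 years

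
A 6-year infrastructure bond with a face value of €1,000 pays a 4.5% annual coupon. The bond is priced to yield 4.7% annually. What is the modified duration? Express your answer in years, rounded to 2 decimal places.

5.14 years

Periodic yield y = 0.047. First find Macaulay duration:
  t   CF        PV=CF/(1+0.047)^t    t·PV
  1        45.00        42.9799        42.9799
  2        45.00        41.0506        82.1011
  3        45.00        39.2078       117.6234
  4        45.00        37.4478       149.7910
  5        45.00        35.7667       178.8336
  6     1,045.00       793.2977     4,759.7863
  Σ                    989.7505     5,331.1153
P = 989.7505; Macaulay duration = 5,331.1153 / 989.7505 = 5.38632 years.
Modified duration = D_Mac / (1 + y) = 5.38632 / 1.047 = 5.14453 years.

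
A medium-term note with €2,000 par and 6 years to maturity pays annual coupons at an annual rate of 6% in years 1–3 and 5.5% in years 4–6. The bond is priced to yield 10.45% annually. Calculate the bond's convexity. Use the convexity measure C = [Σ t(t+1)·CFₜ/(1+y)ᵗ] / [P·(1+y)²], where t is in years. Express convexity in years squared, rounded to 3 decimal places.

27.771

With y = 0.1045:
  t   CF        PV=CF/(1+0.1045)^t    t·PV        t(t+1)·PV
  1       120.00       108.6464       108.6464         217.2929
  2       120.00        98.3671       196.7342         590.2025
  3       120.00        89.0603       267.1809       1,068.7234
  4       110.00        73.9145       295.6581       1,478.2905
  5       110.00        66.9213       334.6063       2,007.6377
  6     2,110.00     1,162.2194     6,973.3166      48,813.2163
  Σ                  1,599.1290     8,176.1425      54,175.3634
P = 1,599.1290.
Convexity = Σ t(t+1)·PV / [P·(1+y)²] = 54,175.3634 / (1,599.1290 × 1.219920) = 27.77070.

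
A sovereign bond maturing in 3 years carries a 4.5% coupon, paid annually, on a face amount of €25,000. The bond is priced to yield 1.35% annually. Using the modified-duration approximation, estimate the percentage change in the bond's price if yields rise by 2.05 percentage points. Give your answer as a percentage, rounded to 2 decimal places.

-5.82%

Periodic yield y = 0.0135. Modified duration first:
  t   CF        PV=CF/(1+0.0135)^t    t·PV
  1     1,125.00     1,110.0148     1,110.0148
  2     1,125.00     1,095.2292     2,190.4584
  3    26,125.00    25,094.8752    75,284.6256
  Σ                 27,300.1192    78,585.0988
P = 27,300.1192; D_Mac = 2.87856 yrs; D_mod = 2.87856/(1+0.0135) = 2.84022 yrs.
ΔP/P ≈ -D_mod · Δy = -2.84022 × (+0.0205) = -0.058225 = -5.8225%.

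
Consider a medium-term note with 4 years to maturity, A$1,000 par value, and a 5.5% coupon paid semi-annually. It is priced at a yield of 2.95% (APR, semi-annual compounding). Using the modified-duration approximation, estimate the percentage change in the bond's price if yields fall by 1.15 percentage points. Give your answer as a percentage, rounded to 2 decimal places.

+4.15%

Periodic yield y = 0.01475. Modified duration first:
  t   CF        PV=CF/(1+0.01475)^t    t·PV
  1        27.50        27.1003        27.1003
  2        27.50        26.7064        53.4127
  3        27.50        26.3182        78.9545
  4        27.50        25.9356       103.7424
  5        27.50        25.5586       127.7931
  6        27.50        25.1871       151.1227
  7        27.50        24.8210       173.7470
  8     1,027.50       913.9225     7,311.3797
  Σ                  1,095.5496     8,027.2523
P = 1,095.5496; D_Mac = 7.32715 half-year periods = 3.66357 yrs; D_mod = 3.66357/(1+0.01475) = 3.61032 yrs.
ΔP/P ≈ -D_mod · Δy = -3.61032 × (-0.0115) = +0.041519 = +4.1519%.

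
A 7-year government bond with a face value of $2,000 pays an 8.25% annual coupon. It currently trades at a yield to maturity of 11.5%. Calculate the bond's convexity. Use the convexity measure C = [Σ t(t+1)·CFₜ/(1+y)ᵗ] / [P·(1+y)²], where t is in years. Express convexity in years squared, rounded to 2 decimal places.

32.07

With y = 0.115:
  t   CF        PV=CF/(1+0.115)^t    t·PV        t(t+1)·PV
  1       165.00       147.9821       147.9821         295.9641
  2       165.00       132.7193       265.4387         796.3160
  3       165.00       119.0308       357.0924       1,428.3696
  4       165.00       106.7541       427.0163       2,135.0816
  5       165.00        95.7436       478.7178       2,872.3070
  6       165.00        85.8687       515.2120       3,606.4842
  7     2,165.00     1,010.4942     7,073.4595      56,587.6757
  Σ                  1,698.5927     9,264.9188      67,722.1982
P = 1,698.5927.
Convexity = Σ t(t+1)·PV / [P·(1+y)²] = 67,722.1982 / (1,698.5927 × 1.243225) = 32.06949.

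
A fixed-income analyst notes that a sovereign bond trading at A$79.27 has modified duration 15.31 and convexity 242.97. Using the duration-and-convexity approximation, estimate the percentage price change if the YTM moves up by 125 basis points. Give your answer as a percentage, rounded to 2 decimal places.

-17.24%

Duration effect: -D_mod·Δy = -15.31 × (+0.0125) = -0.191375
Convexity effect: ½·C·(Δy)² = 0.5 × 242.97 × (0.0125)² = +0.01898203125
ΔP/P ≈ -0.191375 + 0.01898203125 = -0.17239296875
= -17.239296875%.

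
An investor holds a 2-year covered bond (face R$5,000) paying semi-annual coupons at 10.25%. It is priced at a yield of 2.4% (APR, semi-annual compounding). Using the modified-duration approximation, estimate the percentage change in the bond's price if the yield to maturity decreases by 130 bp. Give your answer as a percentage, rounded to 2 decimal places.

+2.40%

Periodic yield y = 0.012. Modified duration first:
  t   CF        PV=CF/(1+0.012)^t    t·PV
  1       256.25       253.2115       253.2115
  2       256.25       250.2090       500.4179
  3       256.25       247.2421       741.7262
  4     5,256.25     5,011.3411    20,045.3643
  Σ                  5,762.0036    21,540.7199
P = 5,762.0036; D_Mac = 3.73841 half-year periods = 1.86920 yrs; D_mod = 1.86920/(1+0.012) = 1.84704 yrs.
ΔP/P ≈ -D_mod · Δy = -1.84704 × (-0.013) = +0.024012 = +2.4012%.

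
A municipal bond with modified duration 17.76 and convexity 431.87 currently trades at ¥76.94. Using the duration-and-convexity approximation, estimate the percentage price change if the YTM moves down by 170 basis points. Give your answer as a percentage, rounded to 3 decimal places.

+36.433%

Duration effect: -D_mod·Δy = -17.76 × (-0.017) = +0.301920
Convexity effect: ½·C·(Δy)² = 0.5 × 431.87 × (-0.017)² = +0.062405215
ΔP/P ≈ +0.301920 + 0.062405215 = +0.364325215
= +36.4325215%.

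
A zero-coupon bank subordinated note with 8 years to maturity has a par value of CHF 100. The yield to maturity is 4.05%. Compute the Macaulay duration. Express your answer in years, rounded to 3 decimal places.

A zero-coupon bond has a single cash flow at maturity, so its Macaulay duration equals its maturity: 8 years.

8.000 years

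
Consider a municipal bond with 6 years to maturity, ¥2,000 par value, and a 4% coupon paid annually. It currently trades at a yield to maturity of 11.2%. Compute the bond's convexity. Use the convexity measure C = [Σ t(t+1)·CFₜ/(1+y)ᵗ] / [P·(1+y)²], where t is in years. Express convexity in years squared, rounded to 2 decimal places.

With y = 0.112:
  t   CF        PV=CF/(1+0.112)^t    t·PV        t(t+1)·PV
  1        80.00        71.9424        71.9424         143.8849
  2        80.00        64.6964       129.3929         388.1787
  3        80.00        58.1803       174.5408         698.1631
  4        80.00        52.3204       209.2815       1,046.4075
  5        80.00        47.0507       235.2535       1,411.5209
  6     2,080.00     1,100.1062     6,600.6372      46,204.4603
  Σ                  1,394.2964     7,421.0483      49,892.6153
P = 1,394.2964.
Convexity = Σ t(t+1)·PV / [P·(1+y)²] = 49,892.6153 / (1,394.2964 × 1.236544) = 28.93820.

28.94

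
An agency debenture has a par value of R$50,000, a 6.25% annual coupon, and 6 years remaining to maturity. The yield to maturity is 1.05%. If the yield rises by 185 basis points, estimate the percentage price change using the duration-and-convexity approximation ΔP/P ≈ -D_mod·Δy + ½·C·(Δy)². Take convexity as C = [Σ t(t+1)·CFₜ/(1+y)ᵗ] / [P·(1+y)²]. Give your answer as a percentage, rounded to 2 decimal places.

With y = 0.0105:
  t   CF        PV=CF/(1+0.0105)^t    t·PV        t(t+1)·PV
  1     3,125.00     3,092.5285     3,092.5285       6,185.0569
  2     3,125.00     3,060.3943     6,120.7886      18,362.3659
  3     3,125.00     3,028.5941     9,085.7822      36,343.1289
  4     3,125.00     2,997.1243    11,988.4971      59,942.4854
  5     3,125.00     2,965.9815    14,829.9073      88,979.4439
  6    53,125.00    49,897.7584   299,386.5505   2,095,705.8532
  Σ                 65,042.3810   344,504.0541   2,305,518.3341
P = 65,042.3810; D_Mac = 5.29661 yrs; D_mod = 5.24157 yrs; C = 34.71359.
Duration effect: -5.24157 × (+0.0185) = -0.096969
Convexity effect: 0.5 × 34.71359 × (0.0185)² = +0.0059404
ΔP/P ≈ -0.096969 + 0.0059404 = -0.091029 = -9.1029%.

-9.10%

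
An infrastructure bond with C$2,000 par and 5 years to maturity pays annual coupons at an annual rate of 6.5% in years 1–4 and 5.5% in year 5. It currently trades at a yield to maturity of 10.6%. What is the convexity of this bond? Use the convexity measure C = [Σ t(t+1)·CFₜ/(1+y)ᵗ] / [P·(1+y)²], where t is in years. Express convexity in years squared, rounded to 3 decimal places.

20.422

With y = 0.106:
  t   CF        PV=CF/(1+0.106)^t    t·PV        t(t+1)·PV
  1       130.00       117.5407       117.5407         235.0814
  2       130.00       106.2755       212.5510         637.6529
  3       130.00        96.0900       288.2699       1,153.0794
  4       130.00        86.8806       347.5224       1,737.6121
  5     2,110.00     1,274.9901     6,374.9506      38,249.7037
  Σ                  1,681.7769     7,340.8346      42,013.1295
P = 1,681.7769.
Convexity = Σ t(t+1)·PV / [P·(1+y)²] = 42,013.1295 / (1,681.7769 × 1.223236) = 20.42238.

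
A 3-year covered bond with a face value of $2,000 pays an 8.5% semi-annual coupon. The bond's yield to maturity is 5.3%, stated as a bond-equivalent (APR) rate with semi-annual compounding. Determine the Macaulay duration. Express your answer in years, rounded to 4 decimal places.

2.7242 years

Periodic yield y = 0.0265. Discount each cash flow and weight by its period:
  t   CF        PV=CF/(1+0.0265)^t    t·PV
  1        85.00        82.8057        82.8057
  2        85.00        80.6679       161.3359
  3        85.00        78.5854       235.7563
  4        85.00        76.5567       306.2267
  5        85.00        74.5803       372.9015
  6     2,085.00     1,782.1832    10,693.0990
  Σ                  2,175.3792    11,852.1251
Price P = Σ PV = 2,175.3792.
Macaulay duration = Σ(t·PV) / P = 11,852.1251 / 2,175.3792 = 5.44830 half-year periods.
In years: 5.44830 / 2 = 2.72415 years.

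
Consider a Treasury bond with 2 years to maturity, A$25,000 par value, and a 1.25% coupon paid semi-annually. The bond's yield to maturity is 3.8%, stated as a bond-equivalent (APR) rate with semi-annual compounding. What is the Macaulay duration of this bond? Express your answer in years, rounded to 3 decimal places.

1.981 years

Periodic yield y = 0.019. Discount each cash flow and weight by its period:
  t   CF        PV=CF/(1+0.019)^t    t·PV
  1       156.25       153.3366       153.3366
  2       156.25       150.4775       300.9551
  3       156.25       147.6718       443.0153
  4    25,156.25    23,331.8495    93,327.3979
  Σ                 23,783.3354    94,224.7049
Price P = Σ PV = 23,783.3354.
Macaulay duration = Σ(t·PV) / P = 94,224.7049 / 23,783.3354 = 3.96180 half-year periods.
In years: 3.96180 / 2 = 1.98090 years.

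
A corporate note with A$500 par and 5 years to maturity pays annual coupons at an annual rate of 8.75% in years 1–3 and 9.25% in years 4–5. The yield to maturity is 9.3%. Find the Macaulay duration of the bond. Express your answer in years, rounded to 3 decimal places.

4.250 years

Periodic yield y = 0.093. Discount each cash flow and weight by its year:
  t   CF        PV=CF/(1+0.093)^t    t·PV
  1        43.75        40.0274        40.0274
  2        43.75        36.6216        73.2433
  3        43.75        33.5056       100.5168
  4        46.25        32.4064       129.6257
  5       546.25       350.1794     1,750.8972
  Σ                    492.7406     2,094.3104
Price P = Σ PV = 492.7406.
Macaulay duration = Σ(t·PV) / P = 2,094.3104 / 492.7406 = 4.25033 years.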